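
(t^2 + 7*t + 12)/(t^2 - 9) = (t + 4)/(t - 3)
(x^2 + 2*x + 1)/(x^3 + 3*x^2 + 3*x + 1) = 1/(x + 1)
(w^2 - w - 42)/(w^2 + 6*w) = (w - 7)/w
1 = 1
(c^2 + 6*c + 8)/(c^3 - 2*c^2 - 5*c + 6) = (c + 4)/(c^2 - 4*c + 3)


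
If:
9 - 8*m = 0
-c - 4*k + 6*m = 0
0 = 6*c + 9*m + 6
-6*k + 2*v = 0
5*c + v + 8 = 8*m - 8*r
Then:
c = -43/16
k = 151/64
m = 9/8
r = 471/512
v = 453/64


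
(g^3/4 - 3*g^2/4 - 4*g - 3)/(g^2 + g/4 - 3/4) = (g^2 - 4*g - 12)/(4*g - 3)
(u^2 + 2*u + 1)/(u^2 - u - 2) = (u + 1)/(u - 2)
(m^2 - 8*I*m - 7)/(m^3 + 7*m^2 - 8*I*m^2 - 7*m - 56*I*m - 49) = 1/(m + 7)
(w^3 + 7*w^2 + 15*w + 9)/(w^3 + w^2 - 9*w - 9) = (w + 3)/(w - 3)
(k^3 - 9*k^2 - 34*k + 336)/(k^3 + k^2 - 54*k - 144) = (k - 7)/(k + 3)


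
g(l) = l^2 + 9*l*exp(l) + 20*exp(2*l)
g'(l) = 9*l*exp(l) + 2*l + 40*exp(2*l) + 9*exp(l)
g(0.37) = 46.88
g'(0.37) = 102.43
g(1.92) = 1052.06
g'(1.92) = 2044.11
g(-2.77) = 6.19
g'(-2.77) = -6.38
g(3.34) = 16785.80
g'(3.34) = 32961.68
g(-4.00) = 15.35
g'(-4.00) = -8.48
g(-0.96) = 0.55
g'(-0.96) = 4.08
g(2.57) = 3723.13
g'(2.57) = 7253.58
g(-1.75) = 0.93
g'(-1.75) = -3.47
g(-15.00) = 225.00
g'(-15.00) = -30.00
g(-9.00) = 80.99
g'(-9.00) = -18.01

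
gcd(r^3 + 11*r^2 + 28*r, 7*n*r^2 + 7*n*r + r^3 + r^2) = r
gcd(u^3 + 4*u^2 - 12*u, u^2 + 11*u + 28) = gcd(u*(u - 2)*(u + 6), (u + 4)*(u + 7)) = 1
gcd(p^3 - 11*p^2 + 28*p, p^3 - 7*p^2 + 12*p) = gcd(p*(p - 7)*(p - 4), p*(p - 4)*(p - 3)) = p^2 - 4*p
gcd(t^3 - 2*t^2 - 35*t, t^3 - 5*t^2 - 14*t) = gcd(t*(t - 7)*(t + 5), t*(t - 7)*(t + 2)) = t^2 - 7*t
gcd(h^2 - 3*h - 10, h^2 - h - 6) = h + 2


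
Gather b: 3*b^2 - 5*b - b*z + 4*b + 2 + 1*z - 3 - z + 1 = 3*b^2 + b*(-z - 1)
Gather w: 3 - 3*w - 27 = -3*w - 24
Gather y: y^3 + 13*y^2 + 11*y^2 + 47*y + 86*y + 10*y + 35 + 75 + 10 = y^3 + 24*y^2 + 143*y + 120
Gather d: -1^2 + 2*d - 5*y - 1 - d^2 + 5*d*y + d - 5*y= -d^2 + d*(5*y + 3) - 10*y - 2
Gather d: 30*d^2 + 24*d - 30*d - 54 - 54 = 30*d^2 - 6*d - 108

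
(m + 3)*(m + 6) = m^2 + 9*m + 18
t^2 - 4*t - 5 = (t - 5)*(t + 1)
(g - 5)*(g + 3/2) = g^2 - 7*g/2 - 15/2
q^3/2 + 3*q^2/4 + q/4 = q*(q/2 + 1/2)*(q + 1/2)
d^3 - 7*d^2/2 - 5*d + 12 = (d - 4)*(d - 3/2)*(d + 2)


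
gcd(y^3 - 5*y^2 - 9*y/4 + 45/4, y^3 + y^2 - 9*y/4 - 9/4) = y^2 - 9/4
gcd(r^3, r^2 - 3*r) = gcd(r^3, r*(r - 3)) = r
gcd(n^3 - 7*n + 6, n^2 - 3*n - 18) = n + 3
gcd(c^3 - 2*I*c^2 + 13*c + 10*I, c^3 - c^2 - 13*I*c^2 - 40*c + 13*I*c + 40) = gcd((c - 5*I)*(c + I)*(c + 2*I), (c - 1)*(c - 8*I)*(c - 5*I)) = c - 5*I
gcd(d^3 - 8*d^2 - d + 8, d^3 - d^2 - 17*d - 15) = d + 1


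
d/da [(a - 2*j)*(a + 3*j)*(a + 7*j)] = 3*a^2 + 16*a*j + j^2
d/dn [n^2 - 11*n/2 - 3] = 2*n - 11/2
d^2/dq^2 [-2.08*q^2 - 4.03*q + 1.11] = -4.16000000000000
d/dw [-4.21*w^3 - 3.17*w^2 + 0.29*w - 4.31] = -12.63*w^2 - 6.34*w + 0.29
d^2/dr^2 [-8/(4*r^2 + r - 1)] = 16*(16*r^2 + 4*r - (8*r + 1)^2 - 4)/(4*r^2 + r - 1)^3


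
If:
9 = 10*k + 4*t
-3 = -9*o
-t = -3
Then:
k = -3/10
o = 1/3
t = 3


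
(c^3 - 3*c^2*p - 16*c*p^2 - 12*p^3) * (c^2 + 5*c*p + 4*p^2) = c^5 + 2*c^4*p - 27*c^3*p^2 - 104*c^2*p^3 - 124*c*p^4 - 48*p^5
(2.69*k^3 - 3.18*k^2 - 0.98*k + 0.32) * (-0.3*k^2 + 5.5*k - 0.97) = -0.807*k^5 + 15.749*k^4 - 19.8053*k^3 - 2.4014*k^2 + 2.7106*k - 0.3104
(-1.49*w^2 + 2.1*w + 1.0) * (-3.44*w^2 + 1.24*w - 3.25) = 5.1256*w^4 - 9.0716*w^3 + 4.0065*w^2 - 5.585*w - 3.25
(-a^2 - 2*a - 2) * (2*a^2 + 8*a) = -2*a^4 - 12*a^3 - 20*a^2 - 16*a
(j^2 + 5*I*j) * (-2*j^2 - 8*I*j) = -2*j^4 - 18*I*j^3 + 40*j^2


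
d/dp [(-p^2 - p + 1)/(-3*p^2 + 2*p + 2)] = (-5*p^2 + 2*p - 4)/(9*p^4 - 12*p^3 - 8*p^2 + 8*p + 4)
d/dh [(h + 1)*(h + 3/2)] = 2*h + 5/2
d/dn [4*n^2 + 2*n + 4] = 8*n + 2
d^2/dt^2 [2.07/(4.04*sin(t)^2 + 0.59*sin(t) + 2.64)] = (-135.142848*sin(t)^4 - 14.802156*sin(t)^3 + 290.304873*sin(t)^2 + 32.828544*sin(t) - 42.71445)/(4.04*sin(t)^2 + 0.59*sin(t) + 2.64)^3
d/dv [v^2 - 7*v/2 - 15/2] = 2*v - 7/2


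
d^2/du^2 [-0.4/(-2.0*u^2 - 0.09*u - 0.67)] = (-3.2*u^2 - 0.144*u + 0.4*(4.0*u + 0.09)*(8.0*u + 0.18) - 1.072)/(2.0*u^2 + 0.09*u + 0.67)^3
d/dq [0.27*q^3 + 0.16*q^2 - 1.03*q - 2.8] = 0.81*q^2 + 0.32*q - 1.03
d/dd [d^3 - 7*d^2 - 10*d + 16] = 3*d^2 - 14*d - 10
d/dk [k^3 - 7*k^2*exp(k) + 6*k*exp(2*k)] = -7*k^2*exp(k) + 3*k^2 + 12*k*exp(2*k) - 14*k*exp(k) + 6*exp(2*k)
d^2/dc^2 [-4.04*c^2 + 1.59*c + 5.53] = -8.08000000000000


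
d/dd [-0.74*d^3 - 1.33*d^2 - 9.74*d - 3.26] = -2.22*d^2 - 2.66*d - 9.74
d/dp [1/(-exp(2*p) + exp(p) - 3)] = (2*exp(p) - 1)*exp(p)/(exp(2*p) - exp(p) + 3)^2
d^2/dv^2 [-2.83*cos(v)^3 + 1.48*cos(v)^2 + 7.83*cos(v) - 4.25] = -5.7075*cos(v) - 2.96*cos(2*v) + 6.3675*cos(3*v)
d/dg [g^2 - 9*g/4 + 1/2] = 2*g - 9/4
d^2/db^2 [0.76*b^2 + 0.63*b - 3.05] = 1.52000000000000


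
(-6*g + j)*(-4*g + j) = 24*g^2 - 10*g*j + j^2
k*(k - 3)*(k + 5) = k^3 + 2*k^2 - 15*k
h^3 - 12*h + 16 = (h - 2)^2*(h + 4)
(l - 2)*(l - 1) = l^2 - 3*l + 2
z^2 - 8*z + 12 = (z - 6)*(z - 2)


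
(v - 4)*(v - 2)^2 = v^3 - 8*v^2 + 20*v - 16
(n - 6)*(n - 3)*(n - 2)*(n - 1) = n^4 - 12*n^3 + 47*n^2 - 72*n + 36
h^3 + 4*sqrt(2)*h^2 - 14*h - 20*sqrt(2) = (h - 2*sqrt(2))*(h + sqrt(2))*(h + 5*sqrt(2))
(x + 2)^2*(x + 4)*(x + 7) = x^4 + 15*x^3 + 76*x^2 + 156*x + 112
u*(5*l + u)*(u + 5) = 5*l*u^2 + 25*l*u + u^3 + 5*u^2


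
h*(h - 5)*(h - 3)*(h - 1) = h^4 - 9*h^3 + 23*h^2 - 15*h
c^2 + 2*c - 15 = (c - 3)*(c + 5)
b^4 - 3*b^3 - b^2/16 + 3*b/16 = b*(b - 3)*(b - 1/4)*(b + 1/4)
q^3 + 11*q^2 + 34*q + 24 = (q + 1)*(q + 4)*(q + 6)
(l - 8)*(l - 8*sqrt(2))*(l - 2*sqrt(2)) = l^3 - 10*sqrt(2)*l^2 - 8*l^2 + 32*l + 80*sqrt(2)*l - 256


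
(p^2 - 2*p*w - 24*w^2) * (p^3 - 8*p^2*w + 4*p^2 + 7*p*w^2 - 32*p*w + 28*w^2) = p^5 - 10*p^4*w + 4*p^4 - p^3*w^2 - 40*p^3*w + 178*p^2*w^3 - 4*p^2*w^2 - 168*p*w^4 + 712*p*w^3 - 672*w^4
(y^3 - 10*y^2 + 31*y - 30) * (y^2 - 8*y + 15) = y^5 - 18*y^4 + 126*y^3 - 428*y^2 + 705*y - 450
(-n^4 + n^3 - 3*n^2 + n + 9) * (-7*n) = 7*n^5 - 7*n^4 + 21*n^3 - 7*n^2 - 63*n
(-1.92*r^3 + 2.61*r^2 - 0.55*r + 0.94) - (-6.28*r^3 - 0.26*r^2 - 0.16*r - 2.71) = 4.36*r^3 + 2.87*r^2 - 0.39*r + 3.65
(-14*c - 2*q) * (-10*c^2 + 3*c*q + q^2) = 140*c^3 - 22*c^2*q - 20*c*q^2 - 2*q^3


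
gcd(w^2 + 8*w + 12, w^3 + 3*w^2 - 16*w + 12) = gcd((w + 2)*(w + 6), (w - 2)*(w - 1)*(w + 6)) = w + 6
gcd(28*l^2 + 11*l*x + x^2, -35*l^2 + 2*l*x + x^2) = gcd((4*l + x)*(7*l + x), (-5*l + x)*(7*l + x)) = 7*l + x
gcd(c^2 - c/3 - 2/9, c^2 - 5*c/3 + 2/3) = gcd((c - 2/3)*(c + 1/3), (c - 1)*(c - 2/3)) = c - 2/3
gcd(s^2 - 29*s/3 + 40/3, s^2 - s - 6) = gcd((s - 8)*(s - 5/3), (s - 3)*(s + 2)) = 1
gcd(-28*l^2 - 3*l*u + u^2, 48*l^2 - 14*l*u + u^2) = 1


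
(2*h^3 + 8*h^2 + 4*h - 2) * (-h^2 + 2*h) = -2*h^5 - 4*h^4 + 12*h^3 + 10*h^2 - 4*h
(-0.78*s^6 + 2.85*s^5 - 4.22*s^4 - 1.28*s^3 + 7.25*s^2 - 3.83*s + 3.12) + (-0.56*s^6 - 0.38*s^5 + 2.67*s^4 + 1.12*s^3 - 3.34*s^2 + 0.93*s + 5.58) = -1.34*s^6 + 2.47*s^5 - 1.55*s^4 - 0.16*s^3 + 3.91*s^2 - 2.9*s + 8.7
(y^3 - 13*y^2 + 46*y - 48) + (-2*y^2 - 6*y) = y^3 - 15*y^2 + 40*y - 48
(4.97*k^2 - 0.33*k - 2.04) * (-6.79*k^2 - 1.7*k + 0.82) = -33.7463*k^4 - 6.2083*k^3 + 18.488*k^2 + 3.1974*k - 1.6728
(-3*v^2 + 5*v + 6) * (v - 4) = -3*v^3 + 17*v^2 - 14*v - 24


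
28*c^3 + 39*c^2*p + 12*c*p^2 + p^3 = (c + p)*(4*c + p)*(7*c + p)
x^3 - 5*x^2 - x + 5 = (x - 5)*(x - 1)*(x + 1)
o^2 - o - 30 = (o - 6)*(o + 5)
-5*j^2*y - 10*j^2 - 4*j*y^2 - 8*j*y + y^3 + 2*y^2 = (-5*j + y)*(j + y)*(y + 2)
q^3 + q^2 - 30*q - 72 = (q - 6)*(q + 3)*(q + 4)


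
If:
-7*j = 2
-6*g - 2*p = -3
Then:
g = 1/2 - p/3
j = -2/7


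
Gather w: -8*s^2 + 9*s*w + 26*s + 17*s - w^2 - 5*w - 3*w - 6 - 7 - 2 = -8*s^2 + 43*s - w^2 + w*(9*s - 8) - 15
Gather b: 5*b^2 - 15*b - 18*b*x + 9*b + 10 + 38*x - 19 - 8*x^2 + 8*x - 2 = 5*b^2 + b*(-18*x - 6) - 8*x^2 + 46*x - 11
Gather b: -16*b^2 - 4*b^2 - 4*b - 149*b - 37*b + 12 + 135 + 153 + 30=-20*b^2 - 190*b + 330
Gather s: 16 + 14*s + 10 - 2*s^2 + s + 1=-2*s^2 + 15*s + 27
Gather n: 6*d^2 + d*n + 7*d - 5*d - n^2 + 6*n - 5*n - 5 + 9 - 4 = 6*d^2 + 2*d - n^2 + n*(d + 1)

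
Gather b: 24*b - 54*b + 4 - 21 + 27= 10 - 30*b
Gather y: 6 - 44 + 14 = -24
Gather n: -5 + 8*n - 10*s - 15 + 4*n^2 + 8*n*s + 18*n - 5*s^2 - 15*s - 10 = 4*n^2 + n*(8*s + 26) - 5*s^2 - 25*s - 30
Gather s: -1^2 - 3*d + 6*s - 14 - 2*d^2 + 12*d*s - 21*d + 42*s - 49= -2*d^2 - 24*d + s*(12*d + 48) - 64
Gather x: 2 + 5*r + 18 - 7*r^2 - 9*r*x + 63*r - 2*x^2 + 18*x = -7*r^2 + 68*r - 2*x^2 + x*(18 - 9*r) + 20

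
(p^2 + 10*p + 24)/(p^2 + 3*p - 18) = (p + 4)/(p - 3)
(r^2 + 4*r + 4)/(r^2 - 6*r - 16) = (r + 2)/(r - 8)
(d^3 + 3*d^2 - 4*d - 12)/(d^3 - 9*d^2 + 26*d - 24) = (d^2 + 5*d + 6)/(d^2 - 7*d + 12)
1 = 1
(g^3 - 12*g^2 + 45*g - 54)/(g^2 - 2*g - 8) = (-g^3 + 12*g^2 - 45*g + 54)/(-g^2 + 2*g + 8)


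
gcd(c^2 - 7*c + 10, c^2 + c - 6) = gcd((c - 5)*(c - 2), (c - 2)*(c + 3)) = c - 2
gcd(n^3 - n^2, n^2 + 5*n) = n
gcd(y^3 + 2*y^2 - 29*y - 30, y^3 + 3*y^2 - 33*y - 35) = y^2 - 4*y - 5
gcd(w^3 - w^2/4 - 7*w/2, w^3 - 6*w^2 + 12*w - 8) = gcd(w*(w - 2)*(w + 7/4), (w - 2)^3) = w - 2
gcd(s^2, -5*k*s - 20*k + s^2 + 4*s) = 1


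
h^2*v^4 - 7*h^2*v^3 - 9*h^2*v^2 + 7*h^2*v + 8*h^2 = (v - 8)*(v - 1)*(h*v + h)^2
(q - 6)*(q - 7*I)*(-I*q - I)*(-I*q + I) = -q^4 + 6*q^3 + 7*I*q^3 + q^2 - 42*I*q^2 - 6*q - 7*I*q + 42*I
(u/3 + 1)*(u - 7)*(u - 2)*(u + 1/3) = u^4/3 - 17*u^3/9 - 5*u^2 + 113*u/9 + 14/3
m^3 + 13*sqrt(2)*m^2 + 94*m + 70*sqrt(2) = (m + sqrt(2))*(m + 5*sqrt(2))*(m + 7*sqrt(2))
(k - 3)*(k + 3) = k^2 - 9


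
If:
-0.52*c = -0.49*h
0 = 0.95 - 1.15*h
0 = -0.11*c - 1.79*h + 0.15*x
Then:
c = 0.78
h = 0.83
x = 10.43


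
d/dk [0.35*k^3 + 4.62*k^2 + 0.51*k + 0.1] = 1.05*k^2 + 9.24*k + 0.51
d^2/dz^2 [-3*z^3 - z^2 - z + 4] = -18*z - 2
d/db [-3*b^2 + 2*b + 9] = 2 - 6*b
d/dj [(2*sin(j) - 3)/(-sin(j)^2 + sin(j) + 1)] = (-6*sin(j) - 2*cos(j)^2 + 7)*cos(j)/(sin(j) + cos(j)^2)^2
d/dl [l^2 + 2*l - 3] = 2*l + 2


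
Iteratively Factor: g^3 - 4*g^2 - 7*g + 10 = (g - 5)*(g^2 + g - 2) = (g - 5)*(g - 1)*(g + 2)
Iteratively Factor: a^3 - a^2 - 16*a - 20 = (a + 2)*(a^2 - 3*a - 10) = (a - 5)*(a + 2)*(a + 2)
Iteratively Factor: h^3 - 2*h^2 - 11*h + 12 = (h + 3)*(h^2 - 5*h + 4) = (h - 1)*(h + 3)*(h - 4)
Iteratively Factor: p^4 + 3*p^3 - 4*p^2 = (p)*(p^3 + 3*p^2 - 4*p) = p^2*(p^2 + 3*p - 4) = p^2*(p - 1)*(p + 4)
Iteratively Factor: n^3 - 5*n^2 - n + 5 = (n + 1)*(n^2 - 6*n + 5) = (n - 1)*(n + 1)*(n - 5)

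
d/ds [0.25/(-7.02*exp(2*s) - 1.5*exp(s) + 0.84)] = (3.51*exp(s) + 0.375)*exp(s)/(7.02*exp(2*s) + 1.5*exp(s) - 0.84)^2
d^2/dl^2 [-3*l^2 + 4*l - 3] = -6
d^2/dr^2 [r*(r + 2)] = 2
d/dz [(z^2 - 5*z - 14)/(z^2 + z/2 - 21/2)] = 2*(11*z^2 + 14*z + 119)/(4*z^4 + 4*z^3 - 83*z^2 - 42*z + 441)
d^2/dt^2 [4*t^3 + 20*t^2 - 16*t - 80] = 24*t + 40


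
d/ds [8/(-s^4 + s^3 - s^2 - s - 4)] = 8*(4*s^3 - 3*s^2 + 2*s + 1)/(s^4 - s^3 + s^2 + s + 4)^2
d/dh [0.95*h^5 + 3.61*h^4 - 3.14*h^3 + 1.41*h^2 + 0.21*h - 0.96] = 4.75*h^4 + 14.44*h^3 - 9.42*h^2 + 2.82*h + 0.21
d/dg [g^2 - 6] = 2*g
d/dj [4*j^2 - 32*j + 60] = 8*j - 32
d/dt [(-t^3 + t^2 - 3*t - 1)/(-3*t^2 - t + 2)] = (3*t^4 + 2*t^3 - 16*t^2 - 2*t - 7)/(9*t^4 + 6*t^3 - 11*t^2 - 4*t + 4)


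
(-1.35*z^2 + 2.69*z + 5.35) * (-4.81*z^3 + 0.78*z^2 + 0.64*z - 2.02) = 6.4935*z^5 - 13.9919*z^4 - 24.4993*z^3 + 8.6216*z^2 - 2.0098*z - 10.807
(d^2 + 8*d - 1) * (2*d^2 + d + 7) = 2*d^4 + 17*d^3 + 13*d^2 + 55*d - 7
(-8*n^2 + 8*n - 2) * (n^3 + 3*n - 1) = -8*n^5 + 8*n^4 - 26*n^3 + 32*n^2 - 14*n + 2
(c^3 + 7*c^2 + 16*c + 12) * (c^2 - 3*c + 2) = c^5 + 4*c^4 - 3*c^3 - 22*c^2 - 4*c + 24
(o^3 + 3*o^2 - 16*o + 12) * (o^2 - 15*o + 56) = o^5 - 12*o^4 - 5*o^3 + 420*o^2 - 1076*o + 672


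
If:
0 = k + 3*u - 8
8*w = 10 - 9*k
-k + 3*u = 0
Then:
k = 4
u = 4/3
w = -13/4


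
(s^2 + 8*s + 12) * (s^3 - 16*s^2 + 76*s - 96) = s^5 - 8*s^4 - 40*s^3 + 320*s^2 + 144*s - 1152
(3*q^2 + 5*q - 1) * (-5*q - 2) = -15*q^3 - 31*q^2 - 5*q + 2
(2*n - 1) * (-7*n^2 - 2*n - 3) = -14*n^3 + 3*n^2 - 4*n + 3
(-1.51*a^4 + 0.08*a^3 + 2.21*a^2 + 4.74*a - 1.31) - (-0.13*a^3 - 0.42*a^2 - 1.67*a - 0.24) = -1.51*a^4 + 0.21*a^3 + 2.63*a^2 + 6.41*a - 1.07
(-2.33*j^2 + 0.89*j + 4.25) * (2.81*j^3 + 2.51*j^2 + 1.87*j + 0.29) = -6.5473*j^5 - 3.3474*j^4 + 9.8193*j^3 + 11.6561*j^2 + 8.2056*j + 1.2325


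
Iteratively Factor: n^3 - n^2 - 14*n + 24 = (n + 4)*(n^2 - 5*n + 6) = (n - 3)*(n + 4)*(n - 2)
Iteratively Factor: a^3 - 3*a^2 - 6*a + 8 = (a + 2)*(a^2 - 5*a + 4) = (a - 4)*(a + 2)*(a - 1)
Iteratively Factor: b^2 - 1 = (b + 1)*(b - 1)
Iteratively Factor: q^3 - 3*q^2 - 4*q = (q - 4)*(q^2 + q) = q*(q - 4)*(q + 1)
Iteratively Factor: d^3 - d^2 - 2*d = (d)*(d^2 - d - 2) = d*(d + 1)*(d - 2)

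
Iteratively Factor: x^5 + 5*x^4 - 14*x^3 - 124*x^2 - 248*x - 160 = (x + 4)*(x^4 + x^3 - 18*x^2 - 52*x - 40) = (x - 5)*(x + 4)*(x^3 + 6*x^2 + 12*x + 8) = (x - 5)*(x + 2)*(x + 4)*(x^2 + 4*x + 4) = (x - 5)*(x + 2)^2*(x + 4)*(x + 2)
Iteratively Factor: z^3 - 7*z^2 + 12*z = (z - 4)*(z^2 - 3*z) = z*(z - 4)*(z - 3)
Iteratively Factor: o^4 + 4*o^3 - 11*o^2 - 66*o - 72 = (o + 3)*(o^3 + o^2 - 14*o - 24) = (o + 2)*(o + 3)*(o^2 - o - 12) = (o - 4)*(o + 2)*(o + 3)*(o + 3)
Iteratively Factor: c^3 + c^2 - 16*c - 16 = (c + 1)*(c^2 - 16) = (c + 1)*(c + 4)*(c - 4)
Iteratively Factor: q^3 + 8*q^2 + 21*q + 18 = (q + 3)*(q^2 + 5*q + 6) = (q + 2)*(q + 3)*(q + 3)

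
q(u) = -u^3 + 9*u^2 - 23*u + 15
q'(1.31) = -4.57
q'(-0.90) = -41.63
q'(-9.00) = -428.00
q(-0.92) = 44.56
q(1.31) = -1.93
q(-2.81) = 172.88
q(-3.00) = 192.00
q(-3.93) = 305.09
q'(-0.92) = -42.10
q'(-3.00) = -104.00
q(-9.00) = 1680.00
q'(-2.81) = -97.27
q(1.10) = -0.74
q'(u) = -3*u^2 + 18*u - 23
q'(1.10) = -6.83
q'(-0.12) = -25.20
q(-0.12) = 17.89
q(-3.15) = 208.01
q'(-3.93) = -140.07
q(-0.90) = 43.72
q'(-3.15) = -109.47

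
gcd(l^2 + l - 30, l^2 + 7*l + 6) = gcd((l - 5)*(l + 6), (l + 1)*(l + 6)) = l + 6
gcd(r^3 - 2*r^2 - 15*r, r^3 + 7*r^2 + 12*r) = r^2 + 3*r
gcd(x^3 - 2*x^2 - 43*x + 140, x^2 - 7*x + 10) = x - 5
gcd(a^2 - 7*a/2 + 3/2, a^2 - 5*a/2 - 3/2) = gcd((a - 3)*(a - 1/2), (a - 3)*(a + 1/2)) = a - 3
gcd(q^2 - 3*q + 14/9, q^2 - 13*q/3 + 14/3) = q - 7/3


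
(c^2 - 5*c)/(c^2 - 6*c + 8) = c*(c - 5)/(c^2 - 6*c + 8)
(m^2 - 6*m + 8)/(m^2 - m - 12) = (m - 2)/(m + 3)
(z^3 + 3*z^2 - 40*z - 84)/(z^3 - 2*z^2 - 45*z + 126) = (z + 2)/(z - 3)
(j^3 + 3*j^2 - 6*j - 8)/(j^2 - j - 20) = (j^2 - j - 2)/(j - 5)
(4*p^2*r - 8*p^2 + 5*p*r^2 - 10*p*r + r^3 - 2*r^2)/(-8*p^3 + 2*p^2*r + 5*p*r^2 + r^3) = (-p*r + 2*p - r^2 + 2*r)/(2*p^2 - p*r - r^2)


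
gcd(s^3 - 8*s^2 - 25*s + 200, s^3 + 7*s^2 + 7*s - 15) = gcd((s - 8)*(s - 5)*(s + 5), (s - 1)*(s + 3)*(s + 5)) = s + 5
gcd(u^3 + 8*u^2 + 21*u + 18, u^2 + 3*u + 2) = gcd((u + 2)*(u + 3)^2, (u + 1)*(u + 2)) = u + 2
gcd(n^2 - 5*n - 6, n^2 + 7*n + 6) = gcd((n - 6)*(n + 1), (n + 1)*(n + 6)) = n + 1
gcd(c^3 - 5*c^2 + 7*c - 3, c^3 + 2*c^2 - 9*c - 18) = c - 3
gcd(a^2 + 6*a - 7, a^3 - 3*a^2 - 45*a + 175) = a + 7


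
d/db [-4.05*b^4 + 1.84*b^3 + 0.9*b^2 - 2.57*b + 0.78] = -16.2*b^3 + 5.52*b^2 + 1.8*b - 2.57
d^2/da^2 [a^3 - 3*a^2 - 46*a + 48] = 6*a - 6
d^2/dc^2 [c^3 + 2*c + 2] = 6*c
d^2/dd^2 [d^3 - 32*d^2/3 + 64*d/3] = 6*d - 64/3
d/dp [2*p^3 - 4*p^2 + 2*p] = 6*p^2 - 8*p + 2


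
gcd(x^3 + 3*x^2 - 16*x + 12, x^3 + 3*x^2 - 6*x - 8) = x - 2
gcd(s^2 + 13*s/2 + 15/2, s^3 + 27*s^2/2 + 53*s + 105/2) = s^2 + 13*s/2 + 15/2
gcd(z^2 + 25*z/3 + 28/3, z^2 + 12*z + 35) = z + 7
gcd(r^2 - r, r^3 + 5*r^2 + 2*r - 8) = r - 1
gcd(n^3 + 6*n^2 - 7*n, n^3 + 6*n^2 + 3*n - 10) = n - 1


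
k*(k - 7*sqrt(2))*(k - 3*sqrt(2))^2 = k^4 - 13*sqrt(2)*k^3 + 102*k^2 - 126*sqrt(2)*k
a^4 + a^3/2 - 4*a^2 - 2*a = a*(a - 2)*(a + 1/2)*(a + 2)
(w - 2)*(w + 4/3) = w^2 - 2*w/3 - 8/3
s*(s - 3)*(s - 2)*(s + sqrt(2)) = s^4 - 5*s^3 + sqrt(2)*s^3 - 5*sqrt(2)*s^2 + 6*s^2 + 6*sqrt(2)*s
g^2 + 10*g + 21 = (g + 3)*(g + 7)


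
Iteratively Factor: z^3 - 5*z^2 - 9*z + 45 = (z - 5)*(z^2 - 9) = (z - 5)*(z + 3)*(z - 3)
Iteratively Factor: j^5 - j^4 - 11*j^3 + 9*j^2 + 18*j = (j + 3)*(j^4 - 4*j^3 + j^2 + 6*j) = (j - 2)*(j + 3)*(j^3 - 2*j^2 - 3*j) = (j - 2)*(j + 1)*(j + 3)*(j^2 - 3*j) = (j - 3)*(j - 2)*(j + 1)*(j + 3)*(j)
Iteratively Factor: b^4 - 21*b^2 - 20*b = (b - 5)*(b^3 + 5*b^2 + 4*b) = b*(b - 5)*(b^2 + 5*b + 4) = b*(b - 5)*(b + 1)*(b + 4)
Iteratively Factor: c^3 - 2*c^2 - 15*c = (c + 3)*(c^2 - 5*c) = c*(c + 3)*(c - 5)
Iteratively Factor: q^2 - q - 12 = (q - 4)*(q + 3)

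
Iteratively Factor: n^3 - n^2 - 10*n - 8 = (n + 2)*(n^2 - 3*n - 4) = (n - 4)*(n + 2)*(n + 1)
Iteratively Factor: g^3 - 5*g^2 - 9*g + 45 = (g - 3)*(g^2 - 2*g - 15) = (g - 5)*(g - 3)*(g + 3)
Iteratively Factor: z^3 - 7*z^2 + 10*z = (z - 5)*(z^2 - 2*z) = (z - 5)*(z - 2)*(z)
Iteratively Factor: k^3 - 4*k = (k + 2)*(k^2 - 2*k) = k*(k + 2)*(k - 2)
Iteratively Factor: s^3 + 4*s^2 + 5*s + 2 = (s + 1)*(s^2 + 3*s + 2) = (s + 1)^2*(s + 2)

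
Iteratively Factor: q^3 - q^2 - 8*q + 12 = (q + 3)*(q^2 - 4*q + 4) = (q - 2)*(q + 3)*(q - 2)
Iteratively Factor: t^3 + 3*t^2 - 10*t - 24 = (t - 3)*(t^2 + 6*t + 8) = (t - 3)*(t + 4)*(t + 2)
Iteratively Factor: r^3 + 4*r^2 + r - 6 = (r - 1)*(r^2 + 5*r + 6) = (r - 1)*(r + 2)*(r + 3)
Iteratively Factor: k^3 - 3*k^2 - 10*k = (k - 5)*(k^2 + 2*k) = (k - 5)*(k + 2)*(k)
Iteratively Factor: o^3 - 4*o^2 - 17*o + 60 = (o + 4)*(o^2 - 8*o + 15) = (o - 3)*(o + 4)*(o - 5)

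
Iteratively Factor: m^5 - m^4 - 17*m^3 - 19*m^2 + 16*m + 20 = (m - 1)*(m^4 - 17*m^2 - 36*m - 20) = (m - 1)*(m + 2)*(m^3 - 2*m^2 - 13*m - 10) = (m - 1)*(m + 1)*(m + 2)*(m^2 - 3*m - 10) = (m - 1)*(m + 1)*(m + 2)^2*(m - 5)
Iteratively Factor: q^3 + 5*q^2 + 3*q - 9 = (q - 1)*(q^2 + 6*q + 9) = (q - 1)*(q + 3)*(q + 3)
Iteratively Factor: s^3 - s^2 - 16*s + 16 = (s + 4)*(s^2 - 5*s + 4) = (s - 1)*(s + 4)*(s - 4)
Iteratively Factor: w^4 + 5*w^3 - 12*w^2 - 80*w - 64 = (w + 1)*(w^3 + 4*w^2 - 16*w - 64) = (w + 1)*(w + 4)*(w^2 - 16) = (w - 4)*(w + 1)*(w + 4)*(w + 4)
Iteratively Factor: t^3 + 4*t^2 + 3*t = (t + 3)*(t^2 + t) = t*(t + 3)*(t + 1)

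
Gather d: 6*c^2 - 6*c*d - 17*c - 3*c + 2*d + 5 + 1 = 6*c^2 - 20*c + d*(2 - 6*c) + 6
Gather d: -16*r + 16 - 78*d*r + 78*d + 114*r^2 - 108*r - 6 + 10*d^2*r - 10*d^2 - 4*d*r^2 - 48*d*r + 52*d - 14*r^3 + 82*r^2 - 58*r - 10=d^2*(10*r - 10) + d*(-4*r^2 - 126*r + 130) - 14*r^3 + 196*r^2 - 182*r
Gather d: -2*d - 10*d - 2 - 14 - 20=-12*d - 36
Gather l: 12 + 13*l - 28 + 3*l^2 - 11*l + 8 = 3*l^2 + 2*l - 8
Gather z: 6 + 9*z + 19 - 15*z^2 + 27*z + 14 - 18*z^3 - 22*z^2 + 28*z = -18*z^3 - 37*z^2 + 64*z + 39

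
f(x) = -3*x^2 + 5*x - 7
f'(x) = 5 - 6*x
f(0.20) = -6.12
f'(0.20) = 3.80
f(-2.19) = -32.34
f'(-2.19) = 18.14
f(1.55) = -6.46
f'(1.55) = -4.30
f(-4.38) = -86.45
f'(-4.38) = 31.28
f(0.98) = -4.98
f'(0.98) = -0.88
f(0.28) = -5.84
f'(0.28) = 3.32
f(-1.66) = -23.57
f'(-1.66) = 14.96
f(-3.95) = -73.56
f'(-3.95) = 28.70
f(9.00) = -205.00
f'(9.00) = -49.00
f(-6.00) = -145.00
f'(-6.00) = 41.00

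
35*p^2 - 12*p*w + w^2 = (-7*p + w)*(-5*p + w)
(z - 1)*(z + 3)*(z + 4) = z^3 + 6*z^2 + 5*z - 12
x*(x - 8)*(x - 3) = x^3 - 11*x^2 + 24*x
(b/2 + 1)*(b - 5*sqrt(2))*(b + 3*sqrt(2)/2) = b^3/2 - 7*sqrt(2)*b^2/4 + b^2 - 15*b/2 - 7*sqrt(2)*b/2 - 15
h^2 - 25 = (h - 5)*(h + 5)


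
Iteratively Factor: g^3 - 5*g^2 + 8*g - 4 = (g - 2)*(g^2 - 3*g + 2) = (g - 2)^2*(g - 1)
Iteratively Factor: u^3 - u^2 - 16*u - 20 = (u + 2)*(u^2 - 3*u - 10) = (u + 2)^2*(u - 5)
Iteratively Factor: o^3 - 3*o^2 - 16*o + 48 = (o + 4)*(o^2 - 7*o + 12) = (o - 3)*(o + 4)*(o - 4)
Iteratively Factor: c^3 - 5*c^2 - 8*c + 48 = (c - 4)*(c^2 - c - 12) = (c - 4)^2*(c + 3)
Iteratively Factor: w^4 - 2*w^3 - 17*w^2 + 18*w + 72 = (w - 4)*(w^3 + 2*w^2 - 9*w - 18) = (w - 4)*(w + 3)*(w^2 - w - 6) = (w - 4)*(w + 2)*(w + 3)*(w - 3)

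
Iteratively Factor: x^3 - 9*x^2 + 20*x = (x)*(x^2 - 9*x + 20) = x*(x - 4)*(x - 5)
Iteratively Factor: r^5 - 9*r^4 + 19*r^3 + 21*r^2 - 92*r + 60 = (r - 3)*(r^4 - 6*r^3 + r^2 + 24*r - 20) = (r - 3)*(r + 2)*(r^3 - 8*r^2 + 17*r - 10) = (r - 5)*(r - 3)*(r + 2)*(r^2 - 3*r + 2) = (r - 5)*(r - 3)*(r - 2)*(r + 2)*(r - 1)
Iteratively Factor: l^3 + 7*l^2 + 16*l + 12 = (l + 3)*(l^2 + 4*l + 4) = (l + 2)*(l + 3)*(l + 2)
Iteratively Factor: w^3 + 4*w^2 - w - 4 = (w - 1)*(w^2 + 5*w + 4) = (w - 1)*(w + 1)*(w + 4)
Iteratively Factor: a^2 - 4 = (a - 2)*(a + 2)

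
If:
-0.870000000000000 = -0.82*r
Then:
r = 1.06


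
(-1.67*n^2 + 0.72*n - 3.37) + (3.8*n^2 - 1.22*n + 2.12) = 2.13*n^2 - 0.5*n - 1.25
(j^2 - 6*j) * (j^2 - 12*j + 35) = j^4 - 18*j^3 + 107*j^2 - 210*j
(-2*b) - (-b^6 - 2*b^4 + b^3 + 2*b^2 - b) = b^6 + 2*b^4 - b^3 - 2*b^2 - b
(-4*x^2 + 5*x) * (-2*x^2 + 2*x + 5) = 8*x^4 - 18*x^3 - 10*x^2 + 25*x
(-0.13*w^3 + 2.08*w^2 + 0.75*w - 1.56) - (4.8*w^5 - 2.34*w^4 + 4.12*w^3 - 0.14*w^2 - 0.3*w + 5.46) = -4.8*w^5 + 2.34*w^4 - 4.25*w^3 + 2.22*w^2 + 1.05*w - 7.02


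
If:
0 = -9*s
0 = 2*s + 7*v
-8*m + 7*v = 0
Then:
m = 0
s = 0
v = 0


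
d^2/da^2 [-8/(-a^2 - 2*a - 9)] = 16*(-a^2 - 2*a + 4*(a + 1)^2 - 9)/(a^2 + 2*a + 9)^3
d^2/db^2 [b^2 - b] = 2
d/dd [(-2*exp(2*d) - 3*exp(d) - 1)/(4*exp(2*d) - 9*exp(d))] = (30*exp(2*d) + 8*exp(d) - 9)*exp(-d)/(16*exp(2*d) - 72*exp(d) + 81)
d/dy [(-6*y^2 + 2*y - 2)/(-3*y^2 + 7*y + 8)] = 6*(-6*y^2 - 18*y + 5)/(9*y^4 - 42*y^3 + y^2 + 112*y + 64)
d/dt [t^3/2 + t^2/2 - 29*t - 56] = 3*t^2/2 + t - 29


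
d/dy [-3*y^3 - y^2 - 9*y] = -9*y^2 - 2*y - 9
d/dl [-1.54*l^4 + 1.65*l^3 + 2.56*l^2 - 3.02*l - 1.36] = -6.16*l^3 + 4.95*l^2 + 5.12*l - 3.02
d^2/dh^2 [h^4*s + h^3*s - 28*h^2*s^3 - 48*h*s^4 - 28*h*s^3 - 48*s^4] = 2*s*(6*h^2 + 3*h - 28*s^2)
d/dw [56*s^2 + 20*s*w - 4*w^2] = 20*s - 8*w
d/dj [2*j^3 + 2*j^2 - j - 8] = 6*j^2 + 4*j - 1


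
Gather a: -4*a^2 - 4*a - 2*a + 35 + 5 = -4*a^2 - 6*a + 40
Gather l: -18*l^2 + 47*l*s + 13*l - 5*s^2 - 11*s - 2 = -18*l^2 + l*(47*s + 13) - 5*s^2 - 11*s - 2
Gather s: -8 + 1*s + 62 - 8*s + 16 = 70 - 7*s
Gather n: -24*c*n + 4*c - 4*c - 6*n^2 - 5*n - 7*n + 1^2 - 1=-6*n^2 + n*(-24*c - 12)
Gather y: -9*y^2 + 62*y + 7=-9*y^2 + 62*y + 7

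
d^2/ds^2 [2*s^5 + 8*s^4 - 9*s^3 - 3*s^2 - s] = 40*s^3 + 96*s^2 - 54*s - 6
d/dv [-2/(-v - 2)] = -2/(v + 2)^2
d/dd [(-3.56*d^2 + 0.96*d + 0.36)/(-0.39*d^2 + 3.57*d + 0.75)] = (-12.3348*d^2 - 5.0592*d - 0.5652)/(0.1521*d^4 - 2.7846*d^3 + 12.1599*d^2 + 5.355*d + 0.5625)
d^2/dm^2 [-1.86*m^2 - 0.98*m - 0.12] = -3.72000000000000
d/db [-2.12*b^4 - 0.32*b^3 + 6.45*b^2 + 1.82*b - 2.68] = -8.48*b^3 - 0.96*b^2 + 12.9*b + 1.82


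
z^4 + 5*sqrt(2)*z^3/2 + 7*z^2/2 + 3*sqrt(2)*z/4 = z*(z + sqrt(2)/2)^2*(z + 3*sqrt(2)/2)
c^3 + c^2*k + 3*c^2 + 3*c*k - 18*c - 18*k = (c - 3)*(c + 6)*(c + k)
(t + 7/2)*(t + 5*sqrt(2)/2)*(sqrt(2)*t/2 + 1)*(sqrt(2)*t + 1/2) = t^4 + 7*t^3/2 + 15*sqrt(2)*t^3/4 + 27*t^2/4 + 105*sqrt(2)*t^2/8 + 5*sqrt(2)*t/4 + 189*t/8 + 35*sqrt(2)/8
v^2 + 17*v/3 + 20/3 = (v + 5/3)*(v + 4)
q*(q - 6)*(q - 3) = q^3 - 9*q^2 + 18*q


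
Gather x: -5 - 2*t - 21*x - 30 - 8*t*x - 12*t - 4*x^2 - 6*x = -14*t - 4*x^2 + x*(-8*t - 27) - 35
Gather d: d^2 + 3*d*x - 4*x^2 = d^2 + 3*d*x - 4*x^2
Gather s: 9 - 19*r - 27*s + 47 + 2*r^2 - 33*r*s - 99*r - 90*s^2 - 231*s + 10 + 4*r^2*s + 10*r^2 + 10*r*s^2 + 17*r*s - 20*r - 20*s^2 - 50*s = 12*r^2 - 138*r + s^2*(10*r - 110) + s*(4*r^2 - 16*r - 308) + 66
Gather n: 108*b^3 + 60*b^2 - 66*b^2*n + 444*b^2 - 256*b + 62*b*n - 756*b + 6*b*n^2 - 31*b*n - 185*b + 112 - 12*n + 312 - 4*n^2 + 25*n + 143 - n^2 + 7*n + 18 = 108*b^3 + 504*b^2 - 1197*b + n^2*(6*b - 5) + n*(-66*b^2 + 31*b + 20) + 585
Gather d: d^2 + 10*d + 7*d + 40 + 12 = d^2 + 17*d + 52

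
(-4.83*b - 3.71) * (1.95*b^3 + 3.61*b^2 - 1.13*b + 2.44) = -9.4185*b^4 - 24.6708*b^3 - 7.9352*b^2 - 7.5929*b - 9.0524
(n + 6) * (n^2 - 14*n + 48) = n^3 - 8*n^2 - 36*n + 288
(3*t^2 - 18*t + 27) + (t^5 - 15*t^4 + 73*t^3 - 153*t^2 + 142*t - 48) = t^5 - 15*t^4 + 73*t^3 - 150*t^2 + 124*t - 21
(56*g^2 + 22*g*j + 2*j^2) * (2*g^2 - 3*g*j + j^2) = 112*g^4 - 124*g^3*j - 6*g^2*j^2 + 16*g*j^3 + 2*j^4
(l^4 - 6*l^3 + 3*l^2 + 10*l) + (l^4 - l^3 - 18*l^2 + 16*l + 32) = 2*l^4 - 7*l^3 - 15*l^2 + 26*l + 32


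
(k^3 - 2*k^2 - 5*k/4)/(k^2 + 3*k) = (k^2 - 2*k - 5/4)/(k + 3)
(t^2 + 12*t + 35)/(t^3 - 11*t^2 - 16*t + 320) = (t + 7)/(t^2 - 16*t + 64)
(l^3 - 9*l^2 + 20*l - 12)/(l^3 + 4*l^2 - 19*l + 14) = (l - 6)/(l + 7)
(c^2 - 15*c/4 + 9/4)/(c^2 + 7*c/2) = (4*c^2 - 15*c + 9)/(2*c*(2*c + 7))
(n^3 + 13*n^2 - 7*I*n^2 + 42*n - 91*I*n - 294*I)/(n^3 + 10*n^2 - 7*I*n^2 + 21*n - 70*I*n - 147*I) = (n + 6)/(n + 3)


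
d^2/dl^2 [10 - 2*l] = 0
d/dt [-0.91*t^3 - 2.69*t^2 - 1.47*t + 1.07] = -2.73*t^2 - 5.38*t - 1.47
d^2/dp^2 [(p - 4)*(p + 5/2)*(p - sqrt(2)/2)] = 6*p - 3 - sqrt(2)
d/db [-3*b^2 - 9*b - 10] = -6*b - 9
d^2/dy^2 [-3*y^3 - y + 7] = -18*y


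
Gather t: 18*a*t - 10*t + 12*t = t*(18*a + 2)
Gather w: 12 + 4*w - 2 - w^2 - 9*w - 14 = -w^2 - 5*w - 4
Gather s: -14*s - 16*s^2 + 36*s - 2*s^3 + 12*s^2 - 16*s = -2*s^3 - 4*s^2 + 6*s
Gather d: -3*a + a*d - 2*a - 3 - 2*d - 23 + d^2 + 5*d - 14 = -5*a + d^2 + d*(a + 3) - 40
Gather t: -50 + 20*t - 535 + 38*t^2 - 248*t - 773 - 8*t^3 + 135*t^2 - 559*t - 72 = -8*t^3 + 173*t^2 - 787*t - 1430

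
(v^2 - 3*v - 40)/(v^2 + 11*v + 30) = (v - 8)/(v + 6)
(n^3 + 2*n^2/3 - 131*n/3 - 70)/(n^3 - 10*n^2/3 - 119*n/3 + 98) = (3*n + 5)/(3*n - 7)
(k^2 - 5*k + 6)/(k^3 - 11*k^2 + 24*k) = (k - 2)/(k*(k - 8))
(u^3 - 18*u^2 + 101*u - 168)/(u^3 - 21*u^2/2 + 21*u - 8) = 2*(u^2 - 10*u + 21)/(2*u^2 - 5*u + 2)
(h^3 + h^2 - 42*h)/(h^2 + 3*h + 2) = h*(h^2 + h - 42)/(h^2 + 3*h + 2)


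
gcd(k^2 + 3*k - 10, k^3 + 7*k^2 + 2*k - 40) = k^2 + 3*k - 10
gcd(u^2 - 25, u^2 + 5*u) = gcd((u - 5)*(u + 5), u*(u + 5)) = u + 5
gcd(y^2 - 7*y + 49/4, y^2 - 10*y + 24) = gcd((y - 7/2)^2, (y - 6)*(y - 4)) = 1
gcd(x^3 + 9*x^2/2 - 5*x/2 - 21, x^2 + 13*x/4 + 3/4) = x + 3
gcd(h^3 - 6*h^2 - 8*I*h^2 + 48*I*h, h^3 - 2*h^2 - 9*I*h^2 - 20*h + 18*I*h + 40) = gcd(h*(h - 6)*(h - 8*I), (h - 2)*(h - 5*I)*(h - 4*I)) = 1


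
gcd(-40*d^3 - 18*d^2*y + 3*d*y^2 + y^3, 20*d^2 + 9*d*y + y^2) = 5*d + y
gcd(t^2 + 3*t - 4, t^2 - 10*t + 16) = 1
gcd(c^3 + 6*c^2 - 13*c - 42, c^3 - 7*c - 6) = c^2 - c - 6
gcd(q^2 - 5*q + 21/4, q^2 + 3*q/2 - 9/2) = q - 3/2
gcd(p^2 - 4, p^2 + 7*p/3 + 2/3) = p + 2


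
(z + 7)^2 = z^2 + 14*z + 49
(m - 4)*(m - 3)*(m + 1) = m^3 - 6*m^2 + 5*m + 12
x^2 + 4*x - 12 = (x - 2)*(x + 6)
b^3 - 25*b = b*(b - 5)*(b + 5)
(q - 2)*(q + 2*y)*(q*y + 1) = q^3*y + 2*q^2*y^2 - 2*q^2*y + q^2 - 4*q*y^2 + 2*q*y - 2*q - 4*y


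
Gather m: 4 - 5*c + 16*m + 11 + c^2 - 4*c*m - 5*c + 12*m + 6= c^2 - 10*c + m*(28 - 4*c) + 21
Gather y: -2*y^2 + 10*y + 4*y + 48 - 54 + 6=-2*y^2 + 14*y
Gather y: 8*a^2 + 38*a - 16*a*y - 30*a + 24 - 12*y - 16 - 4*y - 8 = 8*a^2 + 8*a + y*(-16*a - 16)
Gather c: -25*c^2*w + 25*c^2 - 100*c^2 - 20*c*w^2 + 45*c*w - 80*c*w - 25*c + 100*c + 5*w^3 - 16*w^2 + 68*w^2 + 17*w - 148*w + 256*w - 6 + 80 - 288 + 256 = c^2*(-25*w - 75) + c*(-20*w^2 - 35*w + 75) + 5*w^3 + 52*w^2 + 125*w + 42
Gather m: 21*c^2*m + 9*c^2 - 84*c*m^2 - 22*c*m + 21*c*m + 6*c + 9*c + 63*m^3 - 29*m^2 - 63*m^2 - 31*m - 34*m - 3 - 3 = 9*c^2 + 15*c + 63*m^3 + m^2*(-84*c - 92) + m*(21*c^2 - c - 65) - 6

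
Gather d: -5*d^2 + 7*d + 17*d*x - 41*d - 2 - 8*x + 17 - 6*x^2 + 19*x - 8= -5*d^2 + d*(17*x - 34) - 6*x^2 + 11*x + 7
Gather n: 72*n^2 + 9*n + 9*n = 72*n^2 + 18*n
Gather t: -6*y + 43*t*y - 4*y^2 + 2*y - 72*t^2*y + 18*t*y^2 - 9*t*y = -72*t^2*y + t*(18*y^2 + 34*y) - 4*y^2 - 4*y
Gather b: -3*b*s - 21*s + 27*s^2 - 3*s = -3*b*s + 27*s^2 - 24*s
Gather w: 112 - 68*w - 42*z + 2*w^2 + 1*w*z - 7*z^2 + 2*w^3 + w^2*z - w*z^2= 2*w^3 + w^2*(z + 2) + w*(-z^2 + z - 68) - 7*z^2 - 42*z + 112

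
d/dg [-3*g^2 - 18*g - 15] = -6*g - 18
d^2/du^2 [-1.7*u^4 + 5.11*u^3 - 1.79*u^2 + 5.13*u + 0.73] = -20.4*u^2 + 30.66*u - 3.58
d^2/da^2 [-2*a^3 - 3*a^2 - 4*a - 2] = -12*a - 6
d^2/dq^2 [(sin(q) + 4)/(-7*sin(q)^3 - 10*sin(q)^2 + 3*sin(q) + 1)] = (196*sin(q)^7 + 1974*sin(q)^6 + 2970*sin(q)^5 - 1219*sin(q)^4 - 4770*sin(q)^3 - 1787*sin(q)^2 + 481*sin(q) - 146)/(7*sin(q)^3 + 10*sin(q)^2 - 3*sin(q) - 1)^3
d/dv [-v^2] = -2*v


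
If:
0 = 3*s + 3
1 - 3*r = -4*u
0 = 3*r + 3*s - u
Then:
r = 11/9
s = -1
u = 2/3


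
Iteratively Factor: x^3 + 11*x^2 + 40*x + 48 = (x + 3)*(x^2 + 8*x + 16) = (x + 3)*(x + 4)*(x + 4)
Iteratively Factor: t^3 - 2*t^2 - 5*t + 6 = (t + 2)*(t^2 - 4*t + 3) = (t - 3)*(t + 2)*(t - 1)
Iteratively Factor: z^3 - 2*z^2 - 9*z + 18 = (z - 2)*(z^2 - 9) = (z - 2)*(z + 3)*(z - 3)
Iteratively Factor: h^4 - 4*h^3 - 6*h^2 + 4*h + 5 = (h - 1)*(h^3 - 3*h^2 - 9*h - 5) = (h - 1)*(h + 1)*(h^2 - 4*h - 5) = (h - 1)*(h + 1)^2*(h - 5)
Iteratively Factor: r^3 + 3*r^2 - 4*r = (r)*(r^2 + 3*r - 4) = r*(r + 4)*(r - 1)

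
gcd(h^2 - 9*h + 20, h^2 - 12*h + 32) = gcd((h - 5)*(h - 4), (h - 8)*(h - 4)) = h - 4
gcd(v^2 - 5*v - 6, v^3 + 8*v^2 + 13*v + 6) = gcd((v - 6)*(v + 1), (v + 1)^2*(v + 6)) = v + 1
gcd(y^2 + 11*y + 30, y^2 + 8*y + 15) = y + 5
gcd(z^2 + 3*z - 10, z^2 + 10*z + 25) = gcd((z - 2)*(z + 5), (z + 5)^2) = z + 5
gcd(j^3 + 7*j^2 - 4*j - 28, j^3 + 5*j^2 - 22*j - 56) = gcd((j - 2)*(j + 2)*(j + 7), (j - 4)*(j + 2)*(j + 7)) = j^2 + 9*j + 14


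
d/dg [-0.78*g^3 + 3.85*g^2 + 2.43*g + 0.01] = -2.34*g^2 + 7.7*g + 2.43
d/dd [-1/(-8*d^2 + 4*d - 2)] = (1 - 4*d)/(4*d^2 - 2*d + 1)^2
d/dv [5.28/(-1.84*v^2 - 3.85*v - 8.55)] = (19.4304*v + 20.328)/(1.84*v^2 + 3.85*v + 8.55)^2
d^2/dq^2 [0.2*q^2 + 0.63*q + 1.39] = 0.400000000000000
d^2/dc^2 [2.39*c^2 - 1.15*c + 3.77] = 4.78000000000000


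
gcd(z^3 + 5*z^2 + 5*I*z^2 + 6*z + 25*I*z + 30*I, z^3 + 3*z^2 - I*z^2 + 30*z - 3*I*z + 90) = z^2 + z*(3 + 5*I) + 15*I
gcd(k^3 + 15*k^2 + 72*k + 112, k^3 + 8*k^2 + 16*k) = k^2 + 8*k + 16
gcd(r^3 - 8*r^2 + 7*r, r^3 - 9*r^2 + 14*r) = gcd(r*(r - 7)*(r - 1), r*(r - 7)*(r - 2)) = r^2 - 7*r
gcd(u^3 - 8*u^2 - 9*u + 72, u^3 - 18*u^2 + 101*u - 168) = u^2 - 11*u + 24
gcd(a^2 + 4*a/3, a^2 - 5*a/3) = a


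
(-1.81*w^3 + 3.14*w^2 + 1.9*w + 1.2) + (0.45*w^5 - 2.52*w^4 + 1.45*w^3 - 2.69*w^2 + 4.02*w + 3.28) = 0.45*w^5 - 2.52*w^4 - 0.36*w^3 + 0.45*w^2 + 5.92*w + 4.48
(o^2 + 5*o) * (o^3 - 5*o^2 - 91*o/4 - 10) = o^5 - 191*o^3/4 - 495*o^2/4 - 50*o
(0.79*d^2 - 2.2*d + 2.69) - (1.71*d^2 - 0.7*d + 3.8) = -0.92*d^2 - 1.5*d - 1.11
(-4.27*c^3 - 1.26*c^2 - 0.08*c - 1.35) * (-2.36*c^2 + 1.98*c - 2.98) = 10.0772*c^5 - 5.481*c^4 + 10.4186*c^3 + 6.7824*c^2 - 2.4346*c + 4.023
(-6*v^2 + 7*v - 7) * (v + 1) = -6*v^3 + v^2 - 7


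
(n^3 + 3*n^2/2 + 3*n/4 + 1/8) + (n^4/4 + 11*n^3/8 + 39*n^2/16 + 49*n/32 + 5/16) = n^4/4 + 19*n^3/8 + 63*n^2/16 + 73*n/32 + 7/16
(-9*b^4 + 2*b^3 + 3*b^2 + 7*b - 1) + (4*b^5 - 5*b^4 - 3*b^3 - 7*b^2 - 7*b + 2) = 4*b^5 - 14*b^4 - b^3 - 4*b^2 + 1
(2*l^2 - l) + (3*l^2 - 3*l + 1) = 5*l^2 - 4*l + 1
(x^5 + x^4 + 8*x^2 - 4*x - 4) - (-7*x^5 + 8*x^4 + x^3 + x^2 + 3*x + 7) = 8*x^5 - 7*x^4 - x^3 + 7*x^2 - 7*x - 11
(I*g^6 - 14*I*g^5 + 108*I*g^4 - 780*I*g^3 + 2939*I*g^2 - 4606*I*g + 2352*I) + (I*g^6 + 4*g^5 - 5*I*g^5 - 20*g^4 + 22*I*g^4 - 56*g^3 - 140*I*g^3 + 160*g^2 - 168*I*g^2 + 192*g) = 2*I*g^6 + 4*g^5 - 19*I*g^5 - 20*g^4 + 130*I*g^4 - 56*g^3 - 920*I*g^3 + 160*g^2 + 2771*I*g^2 + 192*g - 4606*I*g + 2352*I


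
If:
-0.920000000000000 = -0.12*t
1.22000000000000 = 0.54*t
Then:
No Solution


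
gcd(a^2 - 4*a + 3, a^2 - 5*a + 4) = a - 1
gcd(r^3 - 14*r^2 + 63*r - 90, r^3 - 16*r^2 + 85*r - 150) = r^2 - 11*r + 30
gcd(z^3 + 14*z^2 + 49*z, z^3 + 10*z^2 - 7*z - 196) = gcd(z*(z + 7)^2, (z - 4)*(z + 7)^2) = z^2 + 14*z + 49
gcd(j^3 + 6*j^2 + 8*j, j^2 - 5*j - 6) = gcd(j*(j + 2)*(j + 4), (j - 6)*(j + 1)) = 1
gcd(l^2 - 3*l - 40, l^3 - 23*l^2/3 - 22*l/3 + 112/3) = l - 8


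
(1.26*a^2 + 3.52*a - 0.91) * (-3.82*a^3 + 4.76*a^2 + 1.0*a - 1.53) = -4.8132*a^5 - 7.4488*a^4 + 21.4914*a^3 - 2.7394*a^2 - 6.2956*a + 1.3923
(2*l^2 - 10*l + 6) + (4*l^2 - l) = 6*l^2 - 11*l + 6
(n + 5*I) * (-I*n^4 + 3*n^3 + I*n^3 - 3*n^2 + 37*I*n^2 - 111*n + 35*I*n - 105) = -I*n^5 + 8*n^4 + I*n^4 - 8*n^3 + 52*I*n^3 - 296*n^2 + 20*I*n^2 - 280*n - 555*I*n - 525*I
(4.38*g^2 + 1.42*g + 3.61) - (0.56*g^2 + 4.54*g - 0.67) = 3.82*g^2 - 3.12*g + 4.28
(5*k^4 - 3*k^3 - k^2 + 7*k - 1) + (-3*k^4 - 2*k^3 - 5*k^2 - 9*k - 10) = 2*k^4 - 5*k^3 - 6*k^2 - 2*k - 11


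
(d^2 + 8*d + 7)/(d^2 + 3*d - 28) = (d + 1)/(d - 4)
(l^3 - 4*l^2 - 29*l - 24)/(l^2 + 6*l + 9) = (l^2 - 7*l - 8)/(l + 3)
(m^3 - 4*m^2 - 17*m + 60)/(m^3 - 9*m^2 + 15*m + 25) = (m^2 + m - 12)/(m^2 - 4*m - 5)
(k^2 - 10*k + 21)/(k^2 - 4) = (k^2 - 10*k + 21)/(k^2 - 4)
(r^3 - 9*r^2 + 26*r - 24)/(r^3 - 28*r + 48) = (r - 3)/(r + 6)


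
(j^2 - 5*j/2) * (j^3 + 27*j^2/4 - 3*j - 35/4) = j^5 + 17*j^4/4 - 159*j^3/8 - 5*j^2/4 + 175*j/8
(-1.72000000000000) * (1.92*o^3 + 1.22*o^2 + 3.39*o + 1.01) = -3.3024*o^3 - 2.0984*o^2 - 5.8308*o - 1.7372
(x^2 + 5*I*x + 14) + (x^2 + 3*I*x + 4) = 2*x^2 + 8*I*x + 18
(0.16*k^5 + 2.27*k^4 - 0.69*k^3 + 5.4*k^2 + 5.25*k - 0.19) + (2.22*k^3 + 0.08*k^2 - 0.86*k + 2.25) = 0.16*k^5 + 2.27*k^4 + 1.53*k^3 + 5.48*k^2 + 4.39*k + 2.06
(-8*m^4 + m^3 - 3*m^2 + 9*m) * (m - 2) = -8*m^5 + 17*m^4 - 5*m^3 + 15*m^2 - 18*m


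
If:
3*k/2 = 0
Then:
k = 0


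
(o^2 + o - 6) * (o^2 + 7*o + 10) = o^4 + 8*o^3 + 11*o^2 - 32*o - 60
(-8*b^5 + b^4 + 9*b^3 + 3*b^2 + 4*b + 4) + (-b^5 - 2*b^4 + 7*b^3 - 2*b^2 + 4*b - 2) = -9*b^5 - b^4 + 16*b^3 + b^2 + 8*b + 2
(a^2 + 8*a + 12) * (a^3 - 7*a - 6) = a^5 + 8*a^4 + 5*a^3 - 62*a^2 - 132*a - 72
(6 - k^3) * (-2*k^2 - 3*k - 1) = 2*k^5 + 3*k^4 + k^3 - 12*k^2 - 18*k - 6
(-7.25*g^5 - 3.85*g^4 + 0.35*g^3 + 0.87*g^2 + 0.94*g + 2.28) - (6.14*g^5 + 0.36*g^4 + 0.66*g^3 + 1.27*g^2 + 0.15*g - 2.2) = -13.39*g^5 - 4.21*g^4 - 0.31*g^3 - 0.4*g^2 + 0.79*g + 4.48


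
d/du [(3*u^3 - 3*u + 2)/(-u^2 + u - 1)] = (3*(1 - 3*u^2)*(u^2 - u + 1) + (2*u - 1)*(3*u^3 - 3*u + 2))/(u^2 - u + 1)^2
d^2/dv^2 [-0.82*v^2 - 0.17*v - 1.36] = -1.64000000000000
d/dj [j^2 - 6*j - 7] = 2*j - 6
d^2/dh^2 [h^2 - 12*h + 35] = 2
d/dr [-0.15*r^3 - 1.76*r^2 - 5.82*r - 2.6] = -0.45*r^2 - 3.52*r - 5.82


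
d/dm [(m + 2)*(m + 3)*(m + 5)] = 3*m^2 + 20*m + 31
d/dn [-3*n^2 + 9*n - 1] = 9 - 6*n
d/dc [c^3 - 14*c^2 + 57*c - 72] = 3*c^2 - 28*c + 57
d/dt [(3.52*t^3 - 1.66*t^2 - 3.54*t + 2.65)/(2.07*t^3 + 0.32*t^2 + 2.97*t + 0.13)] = (4.5626*t^4 + 35.5644*t^3 - 18.8811*t^2 - 2.1276*t - 8.3307)/(4.2849*t^6 + 1.3248*t^5 + 12.3982*t^4 + 2.439*t^3 + 8.9041*t^2 + 0.7722*t + 0.0169)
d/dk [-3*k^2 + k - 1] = 1 - 6*k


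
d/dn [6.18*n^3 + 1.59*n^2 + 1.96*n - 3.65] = 18.54*n^2 + 3.18*n + 1.96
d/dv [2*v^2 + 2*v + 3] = 4*v + 2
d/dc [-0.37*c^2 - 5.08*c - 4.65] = -0.74*c - 5.08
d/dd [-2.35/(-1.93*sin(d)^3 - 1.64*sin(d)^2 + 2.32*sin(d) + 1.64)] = (-13.6065*sin(d)^2 - 7.708*sin(d) + 5.452)*cos(d)/(1.93*sin(d)^3 + 1.64*sin(d)^2 - 2.32*sin(d) - 1.64)^2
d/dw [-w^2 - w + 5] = -2*w - 1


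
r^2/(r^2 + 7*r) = r/(r + 7)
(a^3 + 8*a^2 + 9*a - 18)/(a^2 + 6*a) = a + 2 - 3/a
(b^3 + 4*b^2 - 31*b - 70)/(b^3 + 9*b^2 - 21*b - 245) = (b + 2)/(b + 7)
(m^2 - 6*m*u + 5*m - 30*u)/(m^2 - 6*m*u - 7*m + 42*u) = (m + 5)/(m - 7)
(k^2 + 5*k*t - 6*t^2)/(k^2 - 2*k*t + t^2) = (-k - 6*t)/(-k + t)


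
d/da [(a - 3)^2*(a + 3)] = 3*(a - 3)*(a + 1)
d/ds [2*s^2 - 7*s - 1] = 4*s - 7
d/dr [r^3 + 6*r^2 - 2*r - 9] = 3*r^2 + 12*r - 2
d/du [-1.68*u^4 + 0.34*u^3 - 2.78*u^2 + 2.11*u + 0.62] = -6.72*u^3 + 1.02*u^2 - 5.56*u + 2.11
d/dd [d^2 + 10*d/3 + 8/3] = 2*d + 10/3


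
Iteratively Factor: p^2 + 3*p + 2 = (p + 1)*(p + 2)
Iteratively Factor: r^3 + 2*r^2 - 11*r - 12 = (r - 3)*(r^2 + 5*r + 4) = (r - 3)*(r + 1)*(r + 4)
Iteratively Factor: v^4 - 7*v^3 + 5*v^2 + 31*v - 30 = (v - 1)*(v^3 - 6*v^2 - v + 30) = (v - 5)*(v - 1)*(v^2 - v - 6) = (v - 5)*(v - 1)*(v + 2)*(v - 3)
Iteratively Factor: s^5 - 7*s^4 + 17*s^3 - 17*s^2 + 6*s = (s)*(s^4 - 7*s^3 + 17*s^2 - 17*s + 6) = s*(s - 1)*(s^3 - 6*s^2 + 11*s - 6) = s*(s - 1)^2*(s^2 - 5*s + 6) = s*(s - 3)*(s - 1)^2*(s - 2)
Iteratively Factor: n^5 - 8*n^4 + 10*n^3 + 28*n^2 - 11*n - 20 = (n - 4)*(n^4 - 4*n^3 - 6*n^2 + 4*n + 5) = (n - 4)*(n + 1)*(n^3 - 5*n^2 - n + 5) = (n - 5)*(n - 4)*(n + 1)*(n^2 - 1) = (n - 5)*(n - 4)*(n + 1)^2*(n - 1)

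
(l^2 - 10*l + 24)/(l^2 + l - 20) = (l - 6)/(l + 5)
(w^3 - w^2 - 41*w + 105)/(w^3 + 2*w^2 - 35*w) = (w - 3)/w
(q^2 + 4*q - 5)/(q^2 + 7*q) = (q^2 + 4*q - 5)/(q*(q + 7))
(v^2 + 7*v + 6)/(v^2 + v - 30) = (v + 1)/(v - 5)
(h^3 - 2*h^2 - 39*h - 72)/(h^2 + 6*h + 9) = h - 8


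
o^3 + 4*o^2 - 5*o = o*(o - 1)*(o + 5)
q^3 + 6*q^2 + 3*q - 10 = (q - 1)*(q + 2)*(q + 5)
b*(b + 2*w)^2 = b^3 + 4*b^2*w + 4*b*w^2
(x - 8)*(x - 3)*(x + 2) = x^3 - 9*x^2 + 2*x + 48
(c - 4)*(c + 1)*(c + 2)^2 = c^4 + c^3 - 12*c^2 - 28*c - 16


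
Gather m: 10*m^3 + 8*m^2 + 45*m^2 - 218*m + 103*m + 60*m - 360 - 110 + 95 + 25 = 10*m^3 + 53*m^2 - 55*m - 350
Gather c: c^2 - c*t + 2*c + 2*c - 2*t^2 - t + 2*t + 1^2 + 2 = c^2 + c*(4 - t) - 2*t^2 + t + 3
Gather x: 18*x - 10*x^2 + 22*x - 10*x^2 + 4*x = -20*x^2 + 44*x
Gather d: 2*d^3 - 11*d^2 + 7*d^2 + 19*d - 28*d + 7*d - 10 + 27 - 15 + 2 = 2*d^3 - 4*d^2 - 2*d + 4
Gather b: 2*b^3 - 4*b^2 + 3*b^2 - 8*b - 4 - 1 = 2*b^3 - b^2 - 8*b - 5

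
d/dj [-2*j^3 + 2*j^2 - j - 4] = -6*j^2 + 4*j - 1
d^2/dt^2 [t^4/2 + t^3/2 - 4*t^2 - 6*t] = 6*t^2 + 3*t - 8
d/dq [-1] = 0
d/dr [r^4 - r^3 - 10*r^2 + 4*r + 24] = 4*r^3 - 3*r^2 - 20*r + 4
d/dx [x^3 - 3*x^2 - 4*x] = 3*x^2 - 6*x - 4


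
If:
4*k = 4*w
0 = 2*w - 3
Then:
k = 3/2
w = 3/2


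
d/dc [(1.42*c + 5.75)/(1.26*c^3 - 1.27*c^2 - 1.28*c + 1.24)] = (-3.5784*c^3 - 19.9316*c^2 + 14.605*c + 9.1208)/(1.5876*c^6 - 3.2004*c^5 - 1.6127*c^4 + 6.376*c^3 - 1.5112*c^2 - 3.1744*c + 1.5376)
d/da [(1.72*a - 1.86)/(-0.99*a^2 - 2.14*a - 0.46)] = (1.7028*a^2 - 3.6828*a - 4.7716)/(0.9801*a^4 + 4.2372*a^3 + 5.4904*a^2 + 1.9688*a + 0.2116)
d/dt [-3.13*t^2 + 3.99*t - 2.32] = 3.99 - 6.26*t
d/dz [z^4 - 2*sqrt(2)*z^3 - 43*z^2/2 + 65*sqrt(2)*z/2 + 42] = 4*z^3 - 6*sqrt(2)*z^2 - 43*z + 65*sqrt(2)/2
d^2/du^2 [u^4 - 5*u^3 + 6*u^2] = 12*u^2 - 30*u + 12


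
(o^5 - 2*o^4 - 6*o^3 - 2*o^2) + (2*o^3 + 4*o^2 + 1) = o^5 - 2*o^4 - 4*o^3 + 2*o^2 + 1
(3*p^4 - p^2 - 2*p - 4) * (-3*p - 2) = -9*p^5 - 6*p^4 + 3*p^3 + 8*p^2 + 16*p + 8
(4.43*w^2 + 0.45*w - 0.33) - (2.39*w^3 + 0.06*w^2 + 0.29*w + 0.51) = -2.39*w^3 + 4.37*w^2 + 0.16*w - 0.84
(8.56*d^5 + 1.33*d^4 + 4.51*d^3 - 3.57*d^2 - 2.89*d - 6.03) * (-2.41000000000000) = -20.6296*d^5 - 3.2053*d^4 - 10.8691*d^3 + 8.6037*d^2 + 6.9649*d + 14.5323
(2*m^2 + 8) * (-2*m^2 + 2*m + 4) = -4*m^4 + 4*m^3 - 8*m^2 + 16*m + 32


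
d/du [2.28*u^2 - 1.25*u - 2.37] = 4.56*u - 1.25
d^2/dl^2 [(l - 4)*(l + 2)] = 2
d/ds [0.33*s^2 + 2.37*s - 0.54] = 0.66*s + 2.37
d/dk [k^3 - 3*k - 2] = 3*k^2 - 3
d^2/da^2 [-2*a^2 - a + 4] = -4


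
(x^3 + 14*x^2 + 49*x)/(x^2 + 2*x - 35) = x*(x + 7)/(x - 5)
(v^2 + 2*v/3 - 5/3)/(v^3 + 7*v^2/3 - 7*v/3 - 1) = (3*v + 5)/(3*v^2 + 10*v + 3)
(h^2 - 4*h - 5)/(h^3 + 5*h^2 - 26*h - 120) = (h + 1)/(h^2 + 10*h + 24)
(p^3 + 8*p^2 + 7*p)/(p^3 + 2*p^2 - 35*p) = (p + 1)/(p - 5)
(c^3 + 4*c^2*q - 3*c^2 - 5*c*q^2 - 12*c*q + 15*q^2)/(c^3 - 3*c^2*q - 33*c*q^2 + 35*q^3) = (3 - c)/(-c + 7*q)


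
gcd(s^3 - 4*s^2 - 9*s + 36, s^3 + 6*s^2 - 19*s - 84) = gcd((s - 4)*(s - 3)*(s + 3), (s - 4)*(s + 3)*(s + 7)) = s^2 - s - 12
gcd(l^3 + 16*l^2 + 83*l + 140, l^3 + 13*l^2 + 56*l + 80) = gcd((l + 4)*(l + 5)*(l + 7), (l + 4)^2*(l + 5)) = l^2 + 9*l + 20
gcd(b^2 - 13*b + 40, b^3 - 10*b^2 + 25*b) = b - 5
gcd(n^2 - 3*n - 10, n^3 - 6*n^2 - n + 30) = n^2 - 3*n - 10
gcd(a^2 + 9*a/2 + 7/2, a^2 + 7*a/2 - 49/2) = 1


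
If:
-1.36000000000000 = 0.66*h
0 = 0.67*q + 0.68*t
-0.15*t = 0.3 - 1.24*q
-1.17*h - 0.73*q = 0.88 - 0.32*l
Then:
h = -2.06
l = -4.29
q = 0.22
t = -0.21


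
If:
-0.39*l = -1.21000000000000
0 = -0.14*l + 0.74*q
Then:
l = 3.10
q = 0.59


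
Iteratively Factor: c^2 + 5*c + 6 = (c + 3)*(c + 2)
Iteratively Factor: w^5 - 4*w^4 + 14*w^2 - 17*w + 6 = (w - 1)*(w^4 - 3*w^3 - 3*w^2 + 11*w - 6) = (w - 1)*(w + 2)*(w^3 - 5*w^2 + 7*w - 3) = (w - 1)^2*(w + 2)*(w^2 - 4*w + 3) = (w - 1)^3*(w + 2)*(w - 3)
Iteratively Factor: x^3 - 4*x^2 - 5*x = (x + 1)*(x^2 - 5*x) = (x - 5)*(x + 1)*(x)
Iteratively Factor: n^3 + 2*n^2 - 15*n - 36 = (n + 3)*(n^2 - n - 12) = (n - 4)*(n + 3)*(n + 3)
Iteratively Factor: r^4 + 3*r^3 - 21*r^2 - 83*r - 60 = (r + 4)*(r^3 - r^2 - 17*r - 15) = (r + 1)*(r + 4)*(r^2 - 2*r - 15) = (r + 1)*(r + 3)*(r + 4)*(r - 5)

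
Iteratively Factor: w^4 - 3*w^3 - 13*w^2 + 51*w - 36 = (w - 3)*(w^3 - 13*w + 12) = (w - 3)^2*(w^2 + 3*w - 4) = (w - 3)^2*(w - 1)*(w + 4)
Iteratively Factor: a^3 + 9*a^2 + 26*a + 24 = (a + 2)*(a^2 + 7*a + 12) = (a + 2)*(a + 3)*(a + 4)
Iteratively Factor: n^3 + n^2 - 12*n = (n - 3)*(n^2 + 4*n) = n*(n - 3)*(n + 4)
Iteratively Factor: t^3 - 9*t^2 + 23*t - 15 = (t - 1)*(t^2 - 8*t + 15) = (t - 3)*(t - 1)*(t - 5)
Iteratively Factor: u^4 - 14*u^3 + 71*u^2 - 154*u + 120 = (u - 3)*(u^3 - 11*u^2 + 38*u - 40) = (u - 3)*(u - 2)*(u^2 - 9*u + 20) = (u - 5)*(u - 3)*(u - 2)*(u - 4)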